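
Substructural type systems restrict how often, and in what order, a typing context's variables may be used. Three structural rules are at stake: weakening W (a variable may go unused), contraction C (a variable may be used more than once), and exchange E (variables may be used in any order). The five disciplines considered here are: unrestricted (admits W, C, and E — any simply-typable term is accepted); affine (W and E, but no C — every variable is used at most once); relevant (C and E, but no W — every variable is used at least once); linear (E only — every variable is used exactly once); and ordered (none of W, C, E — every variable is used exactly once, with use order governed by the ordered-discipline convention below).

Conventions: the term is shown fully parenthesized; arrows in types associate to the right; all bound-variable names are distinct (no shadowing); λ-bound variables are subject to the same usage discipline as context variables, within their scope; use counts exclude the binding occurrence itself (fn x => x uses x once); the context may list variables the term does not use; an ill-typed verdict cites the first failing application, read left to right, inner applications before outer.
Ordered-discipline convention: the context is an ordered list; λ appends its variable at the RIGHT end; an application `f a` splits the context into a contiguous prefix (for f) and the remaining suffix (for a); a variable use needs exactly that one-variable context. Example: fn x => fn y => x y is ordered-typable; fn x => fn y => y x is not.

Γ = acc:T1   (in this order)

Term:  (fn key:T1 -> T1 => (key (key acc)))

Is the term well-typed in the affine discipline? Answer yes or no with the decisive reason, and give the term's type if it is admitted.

no — uses contraction: key ×2
variable uses: acc: 1×, key (bound): 2×
left-to-right use order: key, key, acc
typing: ✓ — (T1 -> T1) -> T1
all disciplines: ordered ✗ | linear ✗ | affine ✗ | relevant ✓ | unrestricted ✓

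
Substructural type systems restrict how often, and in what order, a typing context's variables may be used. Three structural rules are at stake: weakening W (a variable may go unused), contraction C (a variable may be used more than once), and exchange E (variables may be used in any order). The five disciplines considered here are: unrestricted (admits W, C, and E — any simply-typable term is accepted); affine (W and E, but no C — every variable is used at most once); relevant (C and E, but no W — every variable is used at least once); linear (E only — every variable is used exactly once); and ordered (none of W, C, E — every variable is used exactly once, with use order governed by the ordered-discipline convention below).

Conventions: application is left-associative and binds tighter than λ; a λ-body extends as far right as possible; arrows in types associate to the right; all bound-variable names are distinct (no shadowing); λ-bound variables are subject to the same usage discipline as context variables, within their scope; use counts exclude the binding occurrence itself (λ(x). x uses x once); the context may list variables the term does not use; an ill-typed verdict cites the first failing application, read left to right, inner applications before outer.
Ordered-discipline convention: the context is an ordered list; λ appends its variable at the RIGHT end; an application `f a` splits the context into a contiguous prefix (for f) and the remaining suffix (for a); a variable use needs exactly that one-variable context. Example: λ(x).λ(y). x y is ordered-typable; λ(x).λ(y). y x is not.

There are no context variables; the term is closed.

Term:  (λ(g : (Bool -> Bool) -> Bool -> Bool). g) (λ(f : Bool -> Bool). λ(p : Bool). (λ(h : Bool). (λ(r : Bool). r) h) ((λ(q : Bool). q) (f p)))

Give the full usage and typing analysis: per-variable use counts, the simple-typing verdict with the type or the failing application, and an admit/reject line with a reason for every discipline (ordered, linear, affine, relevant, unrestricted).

usage: g [bound] ×1; f [bound] ×1; p [bound] ×1; h [bound] ×1; r [bound] ×1; q [bound] ×1
uses in reading order: g, r, h, q, f, p
typing: well-typed at (Bool -> Bool) -> Bool -> Bool
ordered: ✓ — g, f, p, h, r, q: once each, no exchange needed
linear: ✓ — single use per variable (g, f, p, h, r, q)
affine: ✓ — no duplicate uses among g, f, p, h, r, q
relevant: ✓ — g, f, p, h, r, q: all used, weakening unneeded
unrestricted: ✓ — simply typable at (Bool -> Bool) -> Bool -> Bool; W, C, E all held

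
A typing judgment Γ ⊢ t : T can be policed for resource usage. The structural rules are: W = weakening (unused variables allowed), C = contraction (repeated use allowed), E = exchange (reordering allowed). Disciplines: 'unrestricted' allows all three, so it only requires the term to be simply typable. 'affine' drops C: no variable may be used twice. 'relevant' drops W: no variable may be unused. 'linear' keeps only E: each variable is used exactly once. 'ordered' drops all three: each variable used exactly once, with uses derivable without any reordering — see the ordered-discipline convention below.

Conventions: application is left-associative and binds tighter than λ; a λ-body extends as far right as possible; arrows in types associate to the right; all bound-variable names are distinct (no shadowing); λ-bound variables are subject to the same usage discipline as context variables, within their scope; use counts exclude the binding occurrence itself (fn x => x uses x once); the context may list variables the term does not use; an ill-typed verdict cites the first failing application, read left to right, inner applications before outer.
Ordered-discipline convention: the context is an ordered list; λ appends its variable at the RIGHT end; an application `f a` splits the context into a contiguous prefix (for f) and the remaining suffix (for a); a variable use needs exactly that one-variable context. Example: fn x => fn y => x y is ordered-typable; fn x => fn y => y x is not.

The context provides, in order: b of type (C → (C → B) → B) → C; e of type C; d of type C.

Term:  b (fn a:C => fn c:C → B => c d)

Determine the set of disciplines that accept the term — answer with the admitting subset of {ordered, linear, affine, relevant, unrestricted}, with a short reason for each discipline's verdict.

accepted by: affine, unrestricted
use counts: b ×1, e ×0, d ×1, a [bound] ×0, c [bound] ×1
uses in reading order: b, c, d
typing: well-typed at C
ordered: ✗, needs weakening: e, a unused
linear: ✗, needs weakening: e, a unused
affine: ✓, none of b, e, d, a, c used more than once
relevant: ✗, needs weakening: e, a unused
unrestricted: ✓, typability at C is all that's needed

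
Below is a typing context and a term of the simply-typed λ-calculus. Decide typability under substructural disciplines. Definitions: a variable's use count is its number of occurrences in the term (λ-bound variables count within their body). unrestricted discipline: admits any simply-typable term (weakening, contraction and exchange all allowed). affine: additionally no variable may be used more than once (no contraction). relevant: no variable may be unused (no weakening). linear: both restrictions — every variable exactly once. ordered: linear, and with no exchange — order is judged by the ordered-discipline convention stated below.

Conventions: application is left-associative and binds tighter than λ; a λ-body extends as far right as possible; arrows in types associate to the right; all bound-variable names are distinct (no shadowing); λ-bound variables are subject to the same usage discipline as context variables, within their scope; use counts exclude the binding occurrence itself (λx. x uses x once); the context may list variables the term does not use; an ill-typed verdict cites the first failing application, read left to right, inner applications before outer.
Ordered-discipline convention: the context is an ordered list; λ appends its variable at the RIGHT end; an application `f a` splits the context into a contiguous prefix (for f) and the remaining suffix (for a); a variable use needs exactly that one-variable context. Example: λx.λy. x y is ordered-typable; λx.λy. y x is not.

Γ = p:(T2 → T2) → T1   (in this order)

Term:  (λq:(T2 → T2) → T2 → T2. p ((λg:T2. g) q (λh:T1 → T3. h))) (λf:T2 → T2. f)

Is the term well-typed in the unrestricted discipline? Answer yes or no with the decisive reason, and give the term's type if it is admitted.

no — not simply typable
usage: p: 1×, q (bound): 1×, g (bound): 1×, h (bound): 1×, f (bound): 1×
use order (left to right): p, g, q, h, f
typing: ill-typed: an application expects T2 but receives (T2 → T2) → T2 → T2
across the five disciplines: ordered ✗; linear ✗; affine ✗; relevant ✗; unrestricted ✗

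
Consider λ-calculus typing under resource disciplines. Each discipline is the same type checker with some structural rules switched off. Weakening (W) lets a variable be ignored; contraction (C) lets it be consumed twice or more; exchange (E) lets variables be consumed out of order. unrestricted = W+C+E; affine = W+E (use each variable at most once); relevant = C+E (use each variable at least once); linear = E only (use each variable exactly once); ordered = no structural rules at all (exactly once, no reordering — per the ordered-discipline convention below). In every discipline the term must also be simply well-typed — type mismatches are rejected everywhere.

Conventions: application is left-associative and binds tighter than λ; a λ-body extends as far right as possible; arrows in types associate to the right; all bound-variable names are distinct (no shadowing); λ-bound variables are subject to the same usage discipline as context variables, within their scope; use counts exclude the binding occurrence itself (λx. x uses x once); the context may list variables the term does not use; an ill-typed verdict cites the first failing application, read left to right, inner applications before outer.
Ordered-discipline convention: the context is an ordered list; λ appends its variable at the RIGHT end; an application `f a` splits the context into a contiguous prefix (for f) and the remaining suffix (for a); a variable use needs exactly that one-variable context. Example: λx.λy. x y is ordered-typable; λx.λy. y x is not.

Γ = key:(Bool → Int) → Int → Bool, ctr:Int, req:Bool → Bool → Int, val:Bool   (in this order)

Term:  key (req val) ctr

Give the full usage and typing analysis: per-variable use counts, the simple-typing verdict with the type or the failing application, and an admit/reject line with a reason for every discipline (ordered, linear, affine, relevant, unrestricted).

variable uses: key=1; ctr=1; req=1; val=1
order of uses: key, req, val, ctr
typing: the term checks, with type Bool
ordered: ✗ — no ordered split (uses run key, req, val, ctr)
linear: ✓ — each of key, ctr, req, val used exactly once
affine: ✓ — key, ctr, req, val: no repeats, contraction unneeded
relevant: ✓ — at least one use each (key, ctr, req, val)
unrestricted: ✓ — type-checks (Bool) and nothing is barred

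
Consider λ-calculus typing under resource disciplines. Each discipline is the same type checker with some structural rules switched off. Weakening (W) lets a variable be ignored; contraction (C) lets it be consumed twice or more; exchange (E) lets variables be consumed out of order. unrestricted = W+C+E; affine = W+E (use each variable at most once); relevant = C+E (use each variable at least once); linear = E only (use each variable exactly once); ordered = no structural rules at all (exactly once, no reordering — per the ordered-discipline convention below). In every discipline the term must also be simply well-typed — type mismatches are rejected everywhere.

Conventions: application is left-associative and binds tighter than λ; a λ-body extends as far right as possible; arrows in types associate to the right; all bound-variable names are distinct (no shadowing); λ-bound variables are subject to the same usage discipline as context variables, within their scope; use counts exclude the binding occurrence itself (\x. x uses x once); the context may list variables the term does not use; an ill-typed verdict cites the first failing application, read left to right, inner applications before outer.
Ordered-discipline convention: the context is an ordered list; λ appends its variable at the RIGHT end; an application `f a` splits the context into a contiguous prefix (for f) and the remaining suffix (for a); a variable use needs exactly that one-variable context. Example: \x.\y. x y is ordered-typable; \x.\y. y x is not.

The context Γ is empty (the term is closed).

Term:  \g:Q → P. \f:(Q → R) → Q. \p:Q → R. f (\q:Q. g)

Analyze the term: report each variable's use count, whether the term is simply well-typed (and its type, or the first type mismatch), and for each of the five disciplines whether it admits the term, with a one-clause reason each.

counts: g [bound]: 1, f [bound]: 1, p [bound]: 0, q [bound]: 0
use order (left to right): f, g
typing: ill-typed: an application expects Q → R but receives Q → Q → P
ordered: ✗ — the type mismatch rejects it
linear: ✗ — not simply typable
affine: ✗ — fails simple typing
relevant: ✗ — a type mismatch blocks all five
unrestricted: ✗ — the type mismatch rejects it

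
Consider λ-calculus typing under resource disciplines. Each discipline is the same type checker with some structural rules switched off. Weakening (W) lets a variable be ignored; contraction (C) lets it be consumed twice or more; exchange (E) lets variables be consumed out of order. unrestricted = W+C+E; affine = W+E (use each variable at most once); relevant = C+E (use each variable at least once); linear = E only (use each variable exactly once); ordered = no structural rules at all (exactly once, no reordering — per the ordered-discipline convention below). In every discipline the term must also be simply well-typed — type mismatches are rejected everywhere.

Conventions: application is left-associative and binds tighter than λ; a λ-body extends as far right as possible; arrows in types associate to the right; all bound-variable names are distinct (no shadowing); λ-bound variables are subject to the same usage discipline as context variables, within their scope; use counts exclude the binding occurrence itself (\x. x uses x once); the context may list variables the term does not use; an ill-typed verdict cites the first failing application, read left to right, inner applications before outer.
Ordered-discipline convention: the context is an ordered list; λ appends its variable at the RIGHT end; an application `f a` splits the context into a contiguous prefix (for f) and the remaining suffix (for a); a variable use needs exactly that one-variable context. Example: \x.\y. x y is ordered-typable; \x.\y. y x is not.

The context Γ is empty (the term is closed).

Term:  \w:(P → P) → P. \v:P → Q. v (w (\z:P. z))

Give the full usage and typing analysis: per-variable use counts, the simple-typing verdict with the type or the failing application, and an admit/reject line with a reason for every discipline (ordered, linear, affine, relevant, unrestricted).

counts: w (bound): 1, v (bound): 1, z (bound): 1
uses in reading order: v, w, z
typing: the term checks, with type ((P → P) → P) → (P → Q) → Q
ordered ✗ (no contiguous prefix/suffix split fits v, w, z)
linear ✓ (single use per variable (w, v, z))
affine ✓ (no duplicate uses among w, v, z)
relevant ✓ (every one of w, v, z appears)
unrestricted ✓ (typability at ((P → P) → P) → (P → Q) → Q is all that's needed)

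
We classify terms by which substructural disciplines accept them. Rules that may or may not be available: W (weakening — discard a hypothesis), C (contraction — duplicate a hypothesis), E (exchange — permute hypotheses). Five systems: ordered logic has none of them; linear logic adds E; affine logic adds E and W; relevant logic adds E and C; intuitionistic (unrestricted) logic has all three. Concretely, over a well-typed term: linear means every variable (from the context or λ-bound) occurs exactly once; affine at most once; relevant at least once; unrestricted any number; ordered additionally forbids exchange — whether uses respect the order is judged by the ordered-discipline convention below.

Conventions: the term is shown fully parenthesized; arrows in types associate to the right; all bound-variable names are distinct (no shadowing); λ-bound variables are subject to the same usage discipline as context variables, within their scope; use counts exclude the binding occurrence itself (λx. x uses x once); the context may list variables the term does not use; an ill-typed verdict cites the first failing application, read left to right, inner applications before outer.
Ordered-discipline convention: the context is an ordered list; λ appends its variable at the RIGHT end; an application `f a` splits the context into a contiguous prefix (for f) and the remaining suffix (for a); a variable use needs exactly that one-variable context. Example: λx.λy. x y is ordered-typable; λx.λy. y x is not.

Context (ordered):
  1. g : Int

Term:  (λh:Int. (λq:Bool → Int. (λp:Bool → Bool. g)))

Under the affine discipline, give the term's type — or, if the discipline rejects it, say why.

term : Int → (Bool → Int) → (Bool → Bool) → Int
usage: g=1, h (λ-bound)=0, q (λ-bound)=0, p (λ-bound)=0
uses in reading order: g
typing: well-typed — term : Int → (Bool → Int) → (Bool → Bool) → Int
across the five disciplines: ordered ✗ · linear ✗ · affine ✓ · relevant ✗ · unrestricted ✓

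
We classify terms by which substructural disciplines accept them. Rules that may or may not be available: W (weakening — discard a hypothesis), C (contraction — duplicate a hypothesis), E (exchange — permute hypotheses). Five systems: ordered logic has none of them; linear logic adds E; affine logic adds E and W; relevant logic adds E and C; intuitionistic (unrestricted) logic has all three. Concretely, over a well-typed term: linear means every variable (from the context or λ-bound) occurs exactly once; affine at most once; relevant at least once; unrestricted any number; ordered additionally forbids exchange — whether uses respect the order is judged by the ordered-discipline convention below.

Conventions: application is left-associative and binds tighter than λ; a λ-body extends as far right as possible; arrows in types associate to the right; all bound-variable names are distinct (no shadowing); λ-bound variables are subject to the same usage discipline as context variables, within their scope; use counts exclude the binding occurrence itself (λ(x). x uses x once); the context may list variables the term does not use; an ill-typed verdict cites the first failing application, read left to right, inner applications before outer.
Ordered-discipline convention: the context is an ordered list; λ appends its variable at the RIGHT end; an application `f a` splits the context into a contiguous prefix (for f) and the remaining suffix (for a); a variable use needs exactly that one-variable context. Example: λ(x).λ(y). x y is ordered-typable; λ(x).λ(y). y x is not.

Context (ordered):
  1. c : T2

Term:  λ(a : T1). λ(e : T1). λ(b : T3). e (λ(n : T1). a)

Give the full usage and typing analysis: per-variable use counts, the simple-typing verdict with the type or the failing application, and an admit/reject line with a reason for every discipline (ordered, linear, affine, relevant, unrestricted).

variable uses: c=0; a (bound)=1; e (bound)=1; b (bound)=0; n (bound)=0
order of uses: e, a
typing: ill-typed: can't apply a value of type T1
ordered ✗ (the type mismatch rejects it)
linear ✗ (not simply typable)
affine ✗ (fails simple typing)
relevant ✗ (a type mismatch blocks all five)
unrestricted ✗ (the type mismatch rejects it)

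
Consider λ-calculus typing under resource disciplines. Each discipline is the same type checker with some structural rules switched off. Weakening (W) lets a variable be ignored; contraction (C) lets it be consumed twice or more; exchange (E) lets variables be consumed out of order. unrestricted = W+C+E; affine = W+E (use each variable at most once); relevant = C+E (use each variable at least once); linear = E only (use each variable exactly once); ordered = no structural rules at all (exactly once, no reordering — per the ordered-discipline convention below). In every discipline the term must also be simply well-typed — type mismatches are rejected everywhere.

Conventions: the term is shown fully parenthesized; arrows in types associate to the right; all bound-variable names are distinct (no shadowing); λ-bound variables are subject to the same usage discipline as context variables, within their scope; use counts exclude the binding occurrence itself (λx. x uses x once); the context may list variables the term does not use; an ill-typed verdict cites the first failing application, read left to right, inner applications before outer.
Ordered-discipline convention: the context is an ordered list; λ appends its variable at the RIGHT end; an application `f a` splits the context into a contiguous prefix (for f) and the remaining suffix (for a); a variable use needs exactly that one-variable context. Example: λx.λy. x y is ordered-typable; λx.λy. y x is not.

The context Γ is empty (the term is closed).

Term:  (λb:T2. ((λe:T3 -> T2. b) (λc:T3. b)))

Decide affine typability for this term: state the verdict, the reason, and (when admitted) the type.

no — repeated use of b ×2
variable uses: b (λ-bound): 2; e (λ-bound): 0; c (λ-bound): 0
uses in reading order: b, b
typing: well-typed at T2 -> T2
all disciplines: ordered ✗ | linear ✗ | affine ✗ | relevant ✗ | unrestricted ✓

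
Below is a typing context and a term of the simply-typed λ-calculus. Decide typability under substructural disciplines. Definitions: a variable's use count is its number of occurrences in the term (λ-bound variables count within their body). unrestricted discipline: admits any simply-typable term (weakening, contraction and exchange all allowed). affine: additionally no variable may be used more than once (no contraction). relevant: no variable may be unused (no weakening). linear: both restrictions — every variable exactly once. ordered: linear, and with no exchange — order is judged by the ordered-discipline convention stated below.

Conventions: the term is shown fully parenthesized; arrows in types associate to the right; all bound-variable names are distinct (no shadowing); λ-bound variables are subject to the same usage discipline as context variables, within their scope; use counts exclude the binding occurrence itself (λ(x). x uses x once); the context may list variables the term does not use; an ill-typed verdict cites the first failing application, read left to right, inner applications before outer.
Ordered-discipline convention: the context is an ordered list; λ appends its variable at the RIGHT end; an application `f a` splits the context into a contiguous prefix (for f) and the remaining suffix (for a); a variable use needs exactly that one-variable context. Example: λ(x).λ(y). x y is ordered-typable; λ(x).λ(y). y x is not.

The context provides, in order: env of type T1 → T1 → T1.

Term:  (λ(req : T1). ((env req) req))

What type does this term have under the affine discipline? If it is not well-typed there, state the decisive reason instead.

not well-typed under affine — uses contraction: req ×2
counts: env: 1×; req (λ-bound): 2×
uses in reading order: env, req, req
typing: the term checks, with type T1 → T1
summary: ordered ✗ | linear ✗ | affine ✗ | relevant ✓ | unrestricted ✓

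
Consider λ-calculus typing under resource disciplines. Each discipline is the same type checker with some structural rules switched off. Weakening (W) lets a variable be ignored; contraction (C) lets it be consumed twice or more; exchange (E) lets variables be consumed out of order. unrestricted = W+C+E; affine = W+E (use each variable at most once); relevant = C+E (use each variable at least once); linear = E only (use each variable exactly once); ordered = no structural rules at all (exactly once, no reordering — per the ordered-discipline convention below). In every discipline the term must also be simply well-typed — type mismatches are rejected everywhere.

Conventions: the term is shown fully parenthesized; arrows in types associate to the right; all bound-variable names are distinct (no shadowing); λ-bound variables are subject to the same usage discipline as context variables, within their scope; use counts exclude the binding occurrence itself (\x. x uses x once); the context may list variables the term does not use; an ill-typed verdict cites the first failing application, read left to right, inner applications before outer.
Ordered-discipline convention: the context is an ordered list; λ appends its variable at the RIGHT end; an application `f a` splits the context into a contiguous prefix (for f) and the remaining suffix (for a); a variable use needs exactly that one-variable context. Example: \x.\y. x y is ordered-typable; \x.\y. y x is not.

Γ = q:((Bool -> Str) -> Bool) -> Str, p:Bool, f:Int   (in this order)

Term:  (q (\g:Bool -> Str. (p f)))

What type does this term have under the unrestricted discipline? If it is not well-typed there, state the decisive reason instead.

not well-typed under unrestricted — a type mismatch blocks all five
usage: q ×1, p ×1, f ×1, g (λ-bound) ×0
use order (left to right): q, p, f
typing: ill-typed: can't apply a value of type Bool
all disciplines: ordered ✗ · linear ✗ · affine ✗ · relevant ✗ · unrestricted ✗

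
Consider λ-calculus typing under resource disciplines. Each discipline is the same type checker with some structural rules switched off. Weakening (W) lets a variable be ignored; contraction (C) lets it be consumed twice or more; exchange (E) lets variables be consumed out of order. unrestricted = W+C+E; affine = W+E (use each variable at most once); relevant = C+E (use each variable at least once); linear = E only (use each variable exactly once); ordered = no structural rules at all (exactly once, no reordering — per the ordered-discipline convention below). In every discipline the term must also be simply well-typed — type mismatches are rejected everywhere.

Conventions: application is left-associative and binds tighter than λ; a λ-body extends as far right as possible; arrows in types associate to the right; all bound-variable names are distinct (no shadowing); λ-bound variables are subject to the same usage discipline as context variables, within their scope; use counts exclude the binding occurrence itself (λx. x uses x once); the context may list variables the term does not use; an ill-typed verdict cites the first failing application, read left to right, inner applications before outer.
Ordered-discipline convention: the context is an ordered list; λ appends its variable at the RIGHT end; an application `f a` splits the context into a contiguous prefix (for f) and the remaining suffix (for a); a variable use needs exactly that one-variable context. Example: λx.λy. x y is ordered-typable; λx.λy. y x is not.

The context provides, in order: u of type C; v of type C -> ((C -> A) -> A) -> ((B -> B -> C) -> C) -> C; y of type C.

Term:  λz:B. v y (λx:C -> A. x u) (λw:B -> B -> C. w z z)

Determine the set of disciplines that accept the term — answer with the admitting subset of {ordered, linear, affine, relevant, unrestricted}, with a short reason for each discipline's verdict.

accepted by: relevant, unrestricted
counts: u=1; v=1; y=1; z [bound]=2; x [bound]=1; w [bound]=1
left-to-right use order: v, y, x, u, w, z, z
typing: well-typed — term : B -> C
ordered ✗ (z ×2 used more than once (contraction))
linear ✗ (z ×2 used more than once (contraction))
affine ✗ (z ×2 used more than once (contraction))
relevant ✓ (at least one use each (u, v, y, z, x, w))
unrestricted ✓ (simply typable at B -> C; W, C, E all held)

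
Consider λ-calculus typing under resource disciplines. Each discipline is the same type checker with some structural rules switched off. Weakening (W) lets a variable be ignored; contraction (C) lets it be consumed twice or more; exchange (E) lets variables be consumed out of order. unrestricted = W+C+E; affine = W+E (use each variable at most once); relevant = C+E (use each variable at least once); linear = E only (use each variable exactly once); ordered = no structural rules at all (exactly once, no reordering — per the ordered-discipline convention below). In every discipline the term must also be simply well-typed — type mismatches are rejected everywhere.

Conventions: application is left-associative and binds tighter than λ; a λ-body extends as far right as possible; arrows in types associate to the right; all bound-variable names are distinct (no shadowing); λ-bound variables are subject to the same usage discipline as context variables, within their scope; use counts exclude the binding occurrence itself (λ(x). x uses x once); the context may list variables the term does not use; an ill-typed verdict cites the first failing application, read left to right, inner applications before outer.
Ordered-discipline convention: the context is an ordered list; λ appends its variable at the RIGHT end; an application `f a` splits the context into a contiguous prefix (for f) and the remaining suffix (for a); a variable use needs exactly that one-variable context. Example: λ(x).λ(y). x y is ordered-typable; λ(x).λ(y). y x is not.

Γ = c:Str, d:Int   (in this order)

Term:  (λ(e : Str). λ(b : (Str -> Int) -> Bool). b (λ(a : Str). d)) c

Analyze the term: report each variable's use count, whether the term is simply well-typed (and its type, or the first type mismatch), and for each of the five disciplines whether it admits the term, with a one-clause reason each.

variable uses: c: 1×; d: 1×; e (bound): 0×; b (bound): 1×; a (bound): 0×
uses in reading order: b, d, c
typing: ✓ — ((Str -> Int) -> Bool) -> Bool
ordered: ✗ — unused: e, a — weakening required
linear: ✗ — unused: e, a — weakening required
affine: ✓ — at most one use each (c, d, e, b, a)
relevant: ✗ — unused: e, a — weakening required
unrestricted: ✓ — typability at ((Str -> Int) -> Bool) -> Bool is all that's needed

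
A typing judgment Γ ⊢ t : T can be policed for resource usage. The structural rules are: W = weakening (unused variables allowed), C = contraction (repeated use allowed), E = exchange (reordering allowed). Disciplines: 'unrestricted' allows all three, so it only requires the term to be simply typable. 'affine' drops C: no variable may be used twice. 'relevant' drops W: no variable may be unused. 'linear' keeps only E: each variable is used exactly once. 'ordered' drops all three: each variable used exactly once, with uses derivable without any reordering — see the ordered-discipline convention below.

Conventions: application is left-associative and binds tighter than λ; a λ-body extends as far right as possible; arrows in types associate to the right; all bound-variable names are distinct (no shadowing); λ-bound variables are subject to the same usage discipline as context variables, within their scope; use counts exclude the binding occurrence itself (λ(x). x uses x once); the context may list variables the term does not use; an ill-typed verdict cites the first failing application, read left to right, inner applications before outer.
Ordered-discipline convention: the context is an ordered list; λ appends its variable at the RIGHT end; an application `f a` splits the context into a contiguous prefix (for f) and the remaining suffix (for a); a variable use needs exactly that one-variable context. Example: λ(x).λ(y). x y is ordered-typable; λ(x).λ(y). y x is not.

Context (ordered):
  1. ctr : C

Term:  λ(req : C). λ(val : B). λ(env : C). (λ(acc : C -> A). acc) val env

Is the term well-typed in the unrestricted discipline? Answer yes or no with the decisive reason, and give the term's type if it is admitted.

no — the type mismatch rejects it
usage: ctr=0; req (λ-bound)=0; val (λ-bound)=1; env (λ-bound)=1; acc (λ-bound)=1
left-to-right use order: acc, val, env
typing: ill-typed: argument of type B where C -> A is required
per-discipline verdicts: ordered ✗; linear ✗; affine ✗; relevant ✗; unrestricted ✗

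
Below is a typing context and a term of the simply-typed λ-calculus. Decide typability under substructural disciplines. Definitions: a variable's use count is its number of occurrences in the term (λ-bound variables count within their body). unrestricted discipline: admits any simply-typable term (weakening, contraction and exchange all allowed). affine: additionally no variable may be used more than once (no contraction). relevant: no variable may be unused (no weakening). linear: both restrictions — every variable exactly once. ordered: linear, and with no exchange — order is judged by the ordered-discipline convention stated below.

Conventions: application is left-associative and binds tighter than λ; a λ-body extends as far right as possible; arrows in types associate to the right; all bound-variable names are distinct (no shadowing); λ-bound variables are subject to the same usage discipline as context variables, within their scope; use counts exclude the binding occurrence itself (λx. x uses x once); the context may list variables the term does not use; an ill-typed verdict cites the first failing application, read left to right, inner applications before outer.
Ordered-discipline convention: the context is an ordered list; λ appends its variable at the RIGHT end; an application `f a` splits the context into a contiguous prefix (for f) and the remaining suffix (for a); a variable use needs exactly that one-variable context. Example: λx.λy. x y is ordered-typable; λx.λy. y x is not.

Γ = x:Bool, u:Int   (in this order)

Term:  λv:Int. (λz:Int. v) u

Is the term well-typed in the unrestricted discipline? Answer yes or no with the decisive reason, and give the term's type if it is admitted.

yes — well-typed at Int → Int; no restrictions here; term : Int → Int
usage: x: 0×; u: 1×; v [bound]: 1×; z [bound]: 0×
order of uses: v, u
typing: well-typed at Int → Int
summary: ordered ✗; linear ✗; affine ✓; relevant ✗; unrestricted ✓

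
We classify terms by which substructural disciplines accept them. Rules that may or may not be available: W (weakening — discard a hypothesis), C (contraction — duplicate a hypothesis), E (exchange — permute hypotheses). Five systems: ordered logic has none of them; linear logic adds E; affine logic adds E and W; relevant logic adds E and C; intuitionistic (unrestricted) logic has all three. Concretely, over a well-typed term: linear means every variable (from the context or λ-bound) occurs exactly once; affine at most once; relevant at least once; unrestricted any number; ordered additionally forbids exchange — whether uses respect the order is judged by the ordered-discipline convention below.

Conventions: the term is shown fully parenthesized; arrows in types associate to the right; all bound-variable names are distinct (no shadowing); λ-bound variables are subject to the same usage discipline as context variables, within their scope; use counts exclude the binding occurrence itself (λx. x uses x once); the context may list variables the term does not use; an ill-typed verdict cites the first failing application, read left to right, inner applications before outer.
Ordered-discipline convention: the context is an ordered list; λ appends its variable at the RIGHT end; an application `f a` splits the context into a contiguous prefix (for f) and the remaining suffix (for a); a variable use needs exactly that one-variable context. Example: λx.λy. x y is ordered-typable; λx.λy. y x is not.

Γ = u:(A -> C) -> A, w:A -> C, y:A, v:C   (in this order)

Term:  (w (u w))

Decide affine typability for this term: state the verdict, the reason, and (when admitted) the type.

no — uses contraction: w ×2
counts: u: 1×; w: 2×; y: 0×; v: 0×
use order (left to right): w, u, w
typing: the term checks, with type C
per-discipline verdicts: ordered ✗, linear ✗, affine ✗, relevant ✗, unrestricted ✓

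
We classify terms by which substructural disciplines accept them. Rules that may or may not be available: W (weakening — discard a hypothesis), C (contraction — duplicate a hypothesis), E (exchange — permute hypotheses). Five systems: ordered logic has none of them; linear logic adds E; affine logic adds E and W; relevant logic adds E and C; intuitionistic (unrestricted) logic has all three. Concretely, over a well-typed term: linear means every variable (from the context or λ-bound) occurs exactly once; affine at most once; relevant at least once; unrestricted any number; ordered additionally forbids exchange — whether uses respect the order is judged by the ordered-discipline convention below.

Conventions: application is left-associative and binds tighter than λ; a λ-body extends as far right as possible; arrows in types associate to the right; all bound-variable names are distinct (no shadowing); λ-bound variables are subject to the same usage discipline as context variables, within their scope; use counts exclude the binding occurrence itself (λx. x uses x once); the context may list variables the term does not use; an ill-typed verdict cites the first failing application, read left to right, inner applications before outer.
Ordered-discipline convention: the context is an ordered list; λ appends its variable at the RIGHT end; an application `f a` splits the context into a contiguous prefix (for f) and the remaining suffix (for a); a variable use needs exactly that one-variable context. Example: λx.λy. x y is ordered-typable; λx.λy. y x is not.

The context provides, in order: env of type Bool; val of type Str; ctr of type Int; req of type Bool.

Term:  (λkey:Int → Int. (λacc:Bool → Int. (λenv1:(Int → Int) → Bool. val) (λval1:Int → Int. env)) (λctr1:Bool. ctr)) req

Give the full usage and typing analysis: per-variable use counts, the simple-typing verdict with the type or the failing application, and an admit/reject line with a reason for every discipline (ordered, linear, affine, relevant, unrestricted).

variable uses: env ×1; val ×1; ctr ×1; req ×1; key (bound) ×0; acc (bound) ×0; env1 (bound) ×0; val1 (bound) ×0; ctr1 (bound) ×0
use order (left to right): val, env, ctr, req
typing: ill-typed: an application expects Int → Int but receives Bool
ordered ✗ (the type mismatch rejects it)
linear ✗ (not simply typable)
affine ✗ (fails simple typing)
relevant ✗ (a type mismatch blocks all five)
unrestricted ✗ (the type mismatch rejects it)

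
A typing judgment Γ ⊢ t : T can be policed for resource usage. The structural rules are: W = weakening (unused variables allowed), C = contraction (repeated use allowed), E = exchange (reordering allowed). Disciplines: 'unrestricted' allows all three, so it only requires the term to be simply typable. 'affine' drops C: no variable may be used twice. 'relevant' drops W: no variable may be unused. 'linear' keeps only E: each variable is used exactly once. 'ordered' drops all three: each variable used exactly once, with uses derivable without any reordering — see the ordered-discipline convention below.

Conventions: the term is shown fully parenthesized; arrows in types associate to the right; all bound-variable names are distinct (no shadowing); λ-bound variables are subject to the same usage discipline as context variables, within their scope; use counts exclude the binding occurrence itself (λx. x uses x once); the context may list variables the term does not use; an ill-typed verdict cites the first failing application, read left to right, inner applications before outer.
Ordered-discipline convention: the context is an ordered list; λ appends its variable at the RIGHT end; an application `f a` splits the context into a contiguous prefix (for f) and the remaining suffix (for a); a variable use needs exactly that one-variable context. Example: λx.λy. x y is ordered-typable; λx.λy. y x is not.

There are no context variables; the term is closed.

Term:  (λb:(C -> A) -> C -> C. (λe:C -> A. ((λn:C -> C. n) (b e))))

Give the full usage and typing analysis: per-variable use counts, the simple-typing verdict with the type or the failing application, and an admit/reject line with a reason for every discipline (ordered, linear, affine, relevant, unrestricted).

usage: b [bound]: 1×; e [bound]: 1×; n [bound]: 1×
left-to-right use order: n, b, e
typing: the term checks, with type ((C -> A) -> C -> C) -> (C -> A) -> C -> C
ordered ✓ (b, e, n once each; derivable with no W/C/E)
linear ✓ (single use per variable (b, e, n))
affine ✓ (no duplicate uses among b, e, n)
relevant ✓ (b, e, n: all used, weakening unneeded)
unrestricted ✓ (typability at ((C -> A) -> C -> C) -> (C -> A) -> C -> C is all that's needed)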